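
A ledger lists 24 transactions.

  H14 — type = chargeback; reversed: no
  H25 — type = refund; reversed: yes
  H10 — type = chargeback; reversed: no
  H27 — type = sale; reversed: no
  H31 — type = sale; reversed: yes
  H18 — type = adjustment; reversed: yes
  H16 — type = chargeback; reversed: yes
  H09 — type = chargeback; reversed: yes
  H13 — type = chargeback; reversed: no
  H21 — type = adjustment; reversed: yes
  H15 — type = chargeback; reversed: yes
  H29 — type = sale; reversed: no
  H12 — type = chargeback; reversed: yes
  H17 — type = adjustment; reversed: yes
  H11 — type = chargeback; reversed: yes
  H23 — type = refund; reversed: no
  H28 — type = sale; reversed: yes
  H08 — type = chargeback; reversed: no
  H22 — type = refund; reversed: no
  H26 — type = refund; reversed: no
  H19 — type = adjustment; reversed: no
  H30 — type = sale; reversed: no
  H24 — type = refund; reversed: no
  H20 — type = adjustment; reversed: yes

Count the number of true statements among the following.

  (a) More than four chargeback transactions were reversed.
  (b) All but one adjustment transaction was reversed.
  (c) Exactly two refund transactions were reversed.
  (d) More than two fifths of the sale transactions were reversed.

(a) chargeback: |A| = 9, |A ∩ B| = 5; needs |A ∩ B| > 4 — true.
(b) adjustment: |A| = 5, |A ∩ B| = 4; needs |A ∖ B| = 1 — true.
(c) refund: |A| = 5, |A ∩ B| = 1; needs |A ∩ B| = 2 — false.
(d) sale: |A| = 5, |A ∩ B| = 2; needs |A ∩ B| / |A| > 2/5 — false.

2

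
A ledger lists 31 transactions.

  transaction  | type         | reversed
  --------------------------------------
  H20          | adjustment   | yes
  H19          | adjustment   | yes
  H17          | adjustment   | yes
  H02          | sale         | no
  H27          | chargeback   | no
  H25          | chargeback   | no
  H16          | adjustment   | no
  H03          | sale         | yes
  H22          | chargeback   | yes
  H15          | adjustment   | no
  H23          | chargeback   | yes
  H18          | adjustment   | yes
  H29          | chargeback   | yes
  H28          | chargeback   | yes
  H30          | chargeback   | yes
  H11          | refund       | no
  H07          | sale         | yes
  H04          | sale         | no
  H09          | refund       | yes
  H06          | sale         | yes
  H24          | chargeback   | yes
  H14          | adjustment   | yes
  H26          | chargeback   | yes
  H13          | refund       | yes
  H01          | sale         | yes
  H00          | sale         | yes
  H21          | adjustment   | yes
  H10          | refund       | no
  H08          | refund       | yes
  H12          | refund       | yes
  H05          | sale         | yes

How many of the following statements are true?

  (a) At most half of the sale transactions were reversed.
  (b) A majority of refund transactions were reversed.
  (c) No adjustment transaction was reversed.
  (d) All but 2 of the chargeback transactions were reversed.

2

(a) sale: |A| = 8, |A ∩ B| = 6; needs |A ∩ B| ≤ |A ∖ B| — false.
(b) refund: |A| = 6, |A ∩ B| = 4; needs |A ∩ B| > |A ∖ B| — true.
(c) adjustment: |A| = 8, |A ∩ B| = 6; needs A ∩ B = ∅ (|A ∩ B| = 0) — false.
(d) chargeback: |A| = 9, |A ∩ B| = 7; needs |A ∖ B| = 2 — true.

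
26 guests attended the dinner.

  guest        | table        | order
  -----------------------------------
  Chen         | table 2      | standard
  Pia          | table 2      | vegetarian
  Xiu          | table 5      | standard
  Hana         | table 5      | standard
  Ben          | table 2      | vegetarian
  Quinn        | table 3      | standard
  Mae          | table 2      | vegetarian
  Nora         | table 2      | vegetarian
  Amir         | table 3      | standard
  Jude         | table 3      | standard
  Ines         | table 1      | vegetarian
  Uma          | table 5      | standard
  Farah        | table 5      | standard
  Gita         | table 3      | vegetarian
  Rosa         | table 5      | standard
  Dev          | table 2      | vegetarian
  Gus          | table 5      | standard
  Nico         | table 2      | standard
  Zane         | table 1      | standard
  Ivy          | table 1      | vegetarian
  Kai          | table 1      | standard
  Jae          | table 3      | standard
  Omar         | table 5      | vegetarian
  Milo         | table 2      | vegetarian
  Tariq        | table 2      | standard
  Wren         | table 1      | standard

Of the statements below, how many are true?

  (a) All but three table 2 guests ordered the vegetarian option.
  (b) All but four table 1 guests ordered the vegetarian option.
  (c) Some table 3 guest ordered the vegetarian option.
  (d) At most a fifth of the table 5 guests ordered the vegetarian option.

3

(a) table 2: |A| = 9, |A ∩ B| = 6; needs |A ∖ B| = 3 — true.
(b) table 1: |A| = 5, |A ∩ B| = 2; needs |A ∖ B| = 4 — false.
(c) table 3: |A| = 5, |A ∩ B| = 1; needs A ∩ B ≠ ∅ (|A ∩ B| ≥ 1) — true.
(d) table 5: |A| = 7, |A ∩ B| = 1; needs |A ∩ B| / |A| ≤ 1/5 — true.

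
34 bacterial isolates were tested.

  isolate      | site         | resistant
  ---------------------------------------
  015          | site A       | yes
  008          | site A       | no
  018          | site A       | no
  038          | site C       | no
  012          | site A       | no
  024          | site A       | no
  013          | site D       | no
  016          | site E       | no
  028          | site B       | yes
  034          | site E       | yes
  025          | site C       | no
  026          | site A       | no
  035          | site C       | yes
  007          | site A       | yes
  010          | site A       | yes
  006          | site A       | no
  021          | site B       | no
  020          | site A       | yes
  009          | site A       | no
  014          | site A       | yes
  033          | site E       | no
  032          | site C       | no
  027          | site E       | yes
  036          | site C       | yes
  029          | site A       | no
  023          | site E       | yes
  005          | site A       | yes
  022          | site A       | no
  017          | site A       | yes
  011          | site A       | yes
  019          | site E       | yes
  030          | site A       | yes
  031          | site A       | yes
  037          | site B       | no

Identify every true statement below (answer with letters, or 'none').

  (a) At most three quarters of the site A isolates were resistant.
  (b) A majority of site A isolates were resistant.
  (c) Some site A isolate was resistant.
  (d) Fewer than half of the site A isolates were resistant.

|A| = 19, |A ∩ B| = 10, |A ∖ B| = 9.
(a) |A ∩ B| / |A| ≤ 3/4: holds.
(b) |A ∩ B| > |A ∖ B|: holds.
(c) A ∩ B ≠ ∅ (|A ∩ B| ≥ 1): holds.
(d) |A ∩ B| < |A ∖ B|: fails.

(a), (b), (c)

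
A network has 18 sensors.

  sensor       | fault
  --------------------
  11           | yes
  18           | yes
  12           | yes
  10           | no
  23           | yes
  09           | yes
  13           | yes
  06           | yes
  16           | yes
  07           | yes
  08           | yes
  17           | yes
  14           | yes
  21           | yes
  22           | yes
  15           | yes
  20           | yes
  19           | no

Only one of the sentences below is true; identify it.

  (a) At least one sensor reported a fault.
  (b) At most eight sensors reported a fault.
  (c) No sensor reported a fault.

(a)

|A| = 18, |A ∩ B| = 16, |A ∖ B| = 2.
(a) requires A ∩ B ≠ ∅ (|A ∩ B| ≥ 1): true.
(b) requires |A ∩ B| ≤ 8: false.
(c) requires A ∩ B = ∅ (|A ∩ B| = 0): false.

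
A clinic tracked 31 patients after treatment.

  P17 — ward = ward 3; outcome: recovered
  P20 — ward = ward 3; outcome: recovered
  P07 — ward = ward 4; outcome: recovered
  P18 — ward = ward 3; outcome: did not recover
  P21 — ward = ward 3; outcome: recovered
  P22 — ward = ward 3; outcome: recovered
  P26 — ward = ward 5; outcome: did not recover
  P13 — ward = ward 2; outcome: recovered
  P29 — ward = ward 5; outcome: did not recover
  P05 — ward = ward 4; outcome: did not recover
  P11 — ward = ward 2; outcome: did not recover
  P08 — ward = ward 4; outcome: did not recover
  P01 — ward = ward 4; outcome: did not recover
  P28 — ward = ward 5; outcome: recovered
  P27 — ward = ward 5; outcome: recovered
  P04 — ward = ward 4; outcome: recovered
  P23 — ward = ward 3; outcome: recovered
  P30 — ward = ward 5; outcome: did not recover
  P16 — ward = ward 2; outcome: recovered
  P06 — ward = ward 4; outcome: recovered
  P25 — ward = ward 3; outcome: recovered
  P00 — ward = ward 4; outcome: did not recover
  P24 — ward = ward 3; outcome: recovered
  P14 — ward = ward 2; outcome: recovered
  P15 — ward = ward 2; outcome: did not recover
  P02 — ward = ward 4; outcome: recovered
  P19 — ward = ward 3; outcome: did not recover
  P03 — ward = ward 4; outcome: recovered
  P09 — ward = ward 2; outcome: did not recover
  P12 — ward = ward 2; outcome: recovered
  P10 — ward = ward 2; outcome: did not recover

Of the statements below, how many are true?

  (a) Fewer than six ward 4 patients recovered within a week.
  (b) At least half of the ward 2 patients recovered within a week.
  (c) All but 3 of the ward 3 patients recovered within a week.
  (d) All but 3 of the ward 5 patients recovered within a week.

(a) ward 4: |A| = 9, |A ∩ B| = 5; needs |A ∩ B| < 6 — true.
(b) ward 2: |A| = 8, |A ∩ B| = 4; needs |A ∩ B| ≥ |A ∖ B| — true.
(c) ward 3: |A| = 9, |A ∩ B| = 7; needs |A ∖ B| = 3 — false.
(d) ward 5: |A| = 5, |A ∩ B| = 2; needs |A ∖ B| = 3 — true.

3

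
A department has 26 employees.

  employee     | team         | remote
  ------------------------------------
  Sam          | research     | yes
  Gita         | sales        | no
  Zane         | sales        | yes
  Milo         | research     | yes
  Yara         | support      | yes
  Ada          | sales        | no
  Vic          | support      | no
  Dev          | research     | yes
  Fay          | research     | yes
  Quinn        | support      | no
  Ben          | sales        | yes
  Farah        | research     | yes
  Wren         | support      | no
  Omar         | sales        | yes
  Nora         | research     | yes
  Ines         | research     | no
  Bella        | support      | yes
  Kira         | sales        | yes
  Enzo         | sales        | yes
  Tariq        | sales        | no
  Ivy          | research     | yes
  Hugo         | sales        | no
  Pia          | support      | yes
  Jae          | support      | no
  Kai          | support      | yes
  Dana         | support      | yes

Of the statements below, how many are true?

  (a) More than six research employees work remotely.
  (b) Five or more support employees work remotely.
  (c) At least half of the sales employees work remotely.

3

(a) research: |A| = 8, |A ∩ B| = 7; needs |A ∩ B| > 6 — true.
(b) support: |A| = 9, |A ∩ B| = 5; needs |A ∩ B| ≥ 5 — true.
(c) sales: |A| = 9, |A ∩ B| = 5; needs |A ∩ B| ≥ |A ∖ B| — true.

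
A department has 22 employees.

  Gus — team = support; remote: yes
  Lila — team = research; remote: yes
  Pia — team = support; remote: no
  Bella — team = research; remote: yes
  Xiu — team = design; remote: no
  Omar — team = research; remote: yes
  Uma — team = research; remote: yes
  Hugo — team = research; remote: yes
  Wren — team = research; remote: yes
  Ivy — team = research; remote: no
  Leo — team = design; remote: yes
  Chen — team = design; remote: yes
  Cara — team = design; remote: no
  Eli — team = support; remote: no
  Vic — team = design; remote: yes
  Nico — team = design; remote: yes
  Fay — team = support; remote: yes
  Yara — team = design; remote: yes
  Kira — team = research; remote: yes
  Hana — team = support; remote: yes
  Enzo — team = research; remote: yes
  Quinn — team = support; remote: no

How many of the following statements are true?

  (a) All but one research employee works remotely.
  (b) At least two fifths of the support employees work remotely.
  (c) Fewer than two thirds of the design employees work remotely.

2

(a) research: |A| = 9, |A ∩ B| = 8; needs |A ∖ B| = 1 — true.
(b) support: |A| = 6, |A ∩ B| = 3; needs |A ∩ B| / |A| ≥ 2/5 — true.
(c) design: |A| = 7, |A ∩ B| = 5; needs |A ∩ B| / |A| < 2/3 — false.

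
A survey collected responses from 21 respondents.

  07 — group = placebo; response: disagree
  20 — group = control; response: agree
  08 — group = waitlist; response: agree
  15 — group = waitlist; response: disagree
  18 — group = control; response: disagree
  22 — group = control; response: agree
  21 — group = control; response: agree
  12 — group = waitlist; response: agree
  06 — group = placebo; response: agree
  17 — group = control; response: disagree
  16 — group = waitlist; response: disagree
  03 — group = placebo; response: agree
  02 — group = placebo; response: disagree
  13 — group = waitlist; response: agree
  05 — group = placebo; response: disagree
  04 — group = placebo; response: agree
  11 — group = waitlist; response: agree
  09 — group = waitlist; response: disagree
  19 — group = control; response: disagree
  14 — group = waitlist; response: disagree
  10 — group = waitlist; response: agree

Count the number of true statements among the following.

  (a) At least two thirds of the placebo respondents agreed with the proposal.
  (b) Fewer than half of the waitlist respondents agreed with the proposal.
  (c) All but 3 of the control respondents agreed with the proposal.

1

(a) placebo: |A| = 6, |A ∩ B| = 3; needs |A ∩ B| / |A| ≥ 2/3 — false.
(b) waitlist: |A| = 9, |A ∩ B| = 5; needs |A ∩ B| < |A ∖ B| — false.
(c) control: |A| = 6, |A ∩ B| = 3; needs |A ∖ B| = 3 — true.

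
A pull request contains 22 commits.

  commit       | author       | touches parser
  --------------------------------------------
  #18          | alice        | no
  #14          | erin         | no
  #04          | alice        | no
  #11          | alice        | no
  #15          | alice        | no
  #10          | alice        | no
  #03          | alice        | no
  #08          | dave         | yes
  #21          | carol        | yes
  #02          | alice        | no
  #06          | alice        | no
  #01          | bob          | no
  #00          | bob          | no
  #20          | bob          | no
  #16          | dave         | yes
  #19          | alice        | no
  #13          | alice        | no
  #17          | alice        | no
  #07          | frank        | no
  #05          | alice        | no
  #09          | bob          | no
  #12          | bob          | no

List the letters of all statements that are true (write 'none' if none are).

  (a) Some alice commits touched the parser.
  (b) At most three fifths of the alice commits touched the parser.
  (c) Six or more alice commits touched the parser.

|A| = 12, |A ∩ B| = 0, |A ∖ B| = 12.
(a) A ∩ B ≠ ∅ (|A ∩ B| ≥ 1): fails.
(b) |A ∩ B| / |A| ≤ 3/5: holds.
(c) |A ∩ B| ≥ 6: fails.

(b)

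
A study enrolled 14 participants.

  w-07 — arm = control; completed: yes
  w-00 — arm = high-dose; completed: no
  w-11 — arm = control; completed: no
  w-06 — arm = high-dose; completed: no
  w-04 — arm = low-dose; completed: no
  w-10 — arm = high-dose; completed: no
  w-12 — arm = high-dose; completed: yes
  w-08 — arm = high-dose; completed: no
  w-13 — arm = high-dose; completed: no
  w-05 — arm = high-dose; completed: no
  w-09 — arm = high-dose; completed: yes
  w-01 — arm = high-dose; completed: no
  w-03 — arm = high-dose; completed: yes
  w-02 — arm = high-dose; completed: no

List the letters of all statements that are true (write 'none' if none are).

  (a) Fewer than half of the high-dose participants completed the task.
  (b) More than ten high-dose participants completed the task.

(a)

|A| = 11, |A ∩ B| = 3, |A ∖ B| = 8.
(a) |A ∩ B| < |A ∖ B|: holds.
(b) |A ∩ B| > 10: fails.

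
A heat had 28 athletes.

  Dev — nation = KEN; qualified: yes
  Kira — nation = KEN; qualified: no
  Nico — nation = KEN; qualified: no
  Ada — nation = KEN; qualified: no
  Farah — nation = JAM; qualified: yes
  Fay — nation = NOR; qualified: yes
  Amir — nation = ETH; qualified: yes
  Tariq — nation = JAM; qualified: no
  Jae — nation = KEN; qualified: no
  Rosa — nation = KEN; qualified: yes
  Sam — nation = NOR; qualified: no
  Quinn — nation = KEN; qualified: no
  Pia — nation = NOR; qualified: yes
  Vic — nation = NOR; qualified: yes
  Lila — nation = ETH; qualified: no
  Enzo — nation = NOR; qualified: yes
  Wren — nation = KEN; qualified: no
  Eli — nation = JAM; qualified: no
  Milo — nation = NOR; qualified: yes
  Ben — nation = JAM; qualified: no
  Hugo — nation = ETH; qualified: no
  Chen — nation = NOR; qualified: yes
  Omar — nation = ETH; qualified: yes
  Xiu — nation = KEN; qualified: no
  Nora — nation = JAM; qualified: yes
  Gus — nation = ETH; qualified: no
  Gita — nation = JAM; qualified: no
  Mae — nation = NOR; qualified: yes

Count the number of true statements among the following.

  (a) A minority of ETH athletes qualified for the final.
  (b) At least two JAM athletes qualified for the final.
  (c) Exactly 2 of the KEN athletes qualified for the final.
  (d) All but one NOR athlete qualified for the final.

4

(a) ETH: |A| = 5, |A ∩ B| = 2; needs |A ∩ B| < |A ∖ B| — true.
(b) JAM: |A| = 6, |A ∩ B| = 2; needs |A ∩ B| ≥ 2 — true.
(c) KEN: |A| = 9, |A ∩ B| = 2; needs |A ∩ B| = 2 — true.
(d) NOR: |A| = 8, |A ∩ B| = 7; needs |A ∖ B| = 1 — true.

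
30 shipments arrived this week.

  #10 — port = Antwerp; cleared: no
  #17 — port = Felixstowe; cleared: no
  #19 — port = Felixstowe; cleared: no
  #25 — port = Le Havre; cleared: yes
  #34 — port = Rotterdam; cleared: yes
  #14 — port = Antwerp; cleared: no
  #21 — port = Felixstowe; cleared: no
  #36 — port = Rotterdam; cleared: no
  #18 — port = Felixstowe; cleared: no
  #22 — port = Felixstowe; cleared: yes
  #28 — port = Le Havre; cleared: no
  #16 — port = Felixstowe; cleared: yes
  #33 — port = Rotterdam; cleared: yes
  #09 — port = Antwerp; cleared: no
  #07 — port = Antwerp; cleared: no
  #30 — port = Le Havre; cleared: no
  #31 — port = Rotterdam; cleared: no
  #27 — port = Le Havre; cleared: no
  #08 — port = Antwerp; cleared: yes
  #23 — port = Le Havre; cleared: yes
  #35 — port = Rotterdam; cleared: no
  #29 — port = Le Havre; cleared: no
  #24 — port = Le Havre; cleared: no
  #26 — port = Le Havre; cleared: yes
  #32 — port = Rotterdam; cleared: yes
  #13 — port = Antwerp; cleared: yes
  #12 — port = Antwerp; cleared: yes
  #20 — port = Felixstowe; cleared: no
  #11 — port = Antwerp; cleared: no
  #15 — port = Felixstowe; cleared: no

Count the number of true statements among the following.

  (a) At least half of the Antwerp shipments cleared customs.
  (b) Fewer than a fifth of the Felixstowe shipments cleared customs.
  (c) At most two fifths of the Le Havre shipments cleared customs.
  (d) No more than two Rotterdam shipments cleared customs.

(a) Antwerp: |A| = 8, |A ∩ B| = 3; needs |A ∩ B| ≥ |A ∖ B| — false.
(b) Felixstowe: |A| = 8, |A ∩ B| = 2; needs |A ∩ B| / |A| < 1/5 — false.
(c) Le Havre: |A| = 8, |A ∩ B| = 3; needs |A ∩ B| / |A| ≤ 2/5 — true.
(d) Rotterdam: |A| = 6, |A ∩ B| = 3; needs |A ∩ B| ≤ 2 — false.

1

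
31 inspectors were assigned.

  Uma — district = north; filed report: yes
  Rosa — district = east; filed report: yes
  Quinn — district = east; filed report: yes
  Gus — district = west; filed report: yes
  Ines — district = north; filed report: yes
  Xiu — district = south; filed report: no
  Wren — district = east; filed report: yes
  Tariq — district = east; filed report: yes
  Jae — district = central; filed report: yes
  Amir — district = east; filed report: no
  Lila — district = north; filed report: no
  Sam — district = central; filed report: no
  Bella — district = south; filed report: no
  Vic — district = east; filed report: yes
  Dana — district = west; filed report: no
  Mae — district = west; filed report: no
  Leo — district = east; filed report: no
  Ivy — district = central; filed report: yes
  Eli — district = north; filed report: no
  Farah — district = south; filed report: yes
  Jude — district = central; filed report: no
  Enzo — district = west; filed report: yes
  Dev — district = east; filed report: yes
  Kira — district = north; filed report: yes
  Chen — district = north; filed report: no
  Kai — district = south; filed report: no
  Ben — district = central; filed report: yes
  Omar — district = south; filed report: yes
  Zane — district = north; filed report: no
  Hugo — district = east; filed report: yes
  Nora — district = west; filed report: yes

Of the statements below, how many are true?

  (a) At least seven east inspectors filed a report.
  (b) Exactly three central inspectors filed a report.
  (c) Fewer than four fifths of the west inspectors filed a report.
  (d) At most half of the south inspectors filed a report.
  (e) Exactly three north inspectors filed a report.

5

(a) east: |A| = 9, |A ∩ B| = 7; needs |A ∩ B| ≥ 7 — true.
(b) central: |A| = 5, |A ∩ B| = 3; needs |A ∩ B| = 3 — true.
(c) west: |A| = 5, |A ∩ B| = 3; needs |A ∩ B| / |A| < 4/5 — true.
(d) south: |A| = 5, |A ∩ B| = 2; needs |A ∩ B| ≤ |A ∖ B| — true.
(e) north: |A| = 7, |A ∩ B| = 3; needs |A ∩ B| = 3 — true.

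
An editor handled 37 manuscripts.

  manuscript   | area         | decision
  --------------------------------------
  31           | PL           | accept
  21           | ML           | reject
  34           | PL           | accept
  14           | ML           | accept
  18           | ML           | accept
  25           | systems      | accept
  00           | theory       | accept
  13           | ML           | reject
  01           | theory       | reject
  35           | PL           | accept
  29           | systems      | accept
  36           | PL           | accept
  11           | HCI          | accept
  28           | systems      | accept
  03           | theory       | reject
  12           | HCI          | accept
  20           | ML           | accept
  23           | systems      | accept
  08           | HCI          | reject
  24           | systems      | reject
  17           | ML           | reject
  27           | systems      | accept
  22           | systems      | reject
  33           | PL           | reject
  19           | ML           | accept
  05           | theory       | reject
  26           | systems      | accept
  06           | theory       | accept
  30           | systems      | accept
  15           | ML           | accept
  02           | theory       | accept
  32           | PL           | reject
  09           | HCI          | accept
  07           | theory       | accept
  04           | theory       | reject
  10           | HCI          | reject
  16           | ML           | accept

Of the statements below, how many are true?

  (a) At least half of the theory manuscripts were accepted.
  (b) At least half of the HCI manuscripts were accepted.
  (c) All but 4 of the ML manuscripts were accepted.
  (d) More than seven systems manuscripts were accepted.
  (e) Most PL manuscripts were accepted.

(a) theory: |A| = 8, |A ∩ B| = 4; needs |A ∩ B| ≥ |A ∖ B| — true.
(b) HCI: |A| = 5, |A ∩ B| = 3; needs |A ∩ B| ≥ |A ∖ B| — true.
(c) ML: |A| = 9, |A ∩ B| = 6; needs |A ∖ B| = 4 — false.
(d) systems: |A| = 9, |A ∩ B| = 7; needs |A ∩ B| > 7 — false.
(e) PL: |A| = 6, |A ∩ B| = 4; needs |A ∩ B| > |A ∖ B| — true.

3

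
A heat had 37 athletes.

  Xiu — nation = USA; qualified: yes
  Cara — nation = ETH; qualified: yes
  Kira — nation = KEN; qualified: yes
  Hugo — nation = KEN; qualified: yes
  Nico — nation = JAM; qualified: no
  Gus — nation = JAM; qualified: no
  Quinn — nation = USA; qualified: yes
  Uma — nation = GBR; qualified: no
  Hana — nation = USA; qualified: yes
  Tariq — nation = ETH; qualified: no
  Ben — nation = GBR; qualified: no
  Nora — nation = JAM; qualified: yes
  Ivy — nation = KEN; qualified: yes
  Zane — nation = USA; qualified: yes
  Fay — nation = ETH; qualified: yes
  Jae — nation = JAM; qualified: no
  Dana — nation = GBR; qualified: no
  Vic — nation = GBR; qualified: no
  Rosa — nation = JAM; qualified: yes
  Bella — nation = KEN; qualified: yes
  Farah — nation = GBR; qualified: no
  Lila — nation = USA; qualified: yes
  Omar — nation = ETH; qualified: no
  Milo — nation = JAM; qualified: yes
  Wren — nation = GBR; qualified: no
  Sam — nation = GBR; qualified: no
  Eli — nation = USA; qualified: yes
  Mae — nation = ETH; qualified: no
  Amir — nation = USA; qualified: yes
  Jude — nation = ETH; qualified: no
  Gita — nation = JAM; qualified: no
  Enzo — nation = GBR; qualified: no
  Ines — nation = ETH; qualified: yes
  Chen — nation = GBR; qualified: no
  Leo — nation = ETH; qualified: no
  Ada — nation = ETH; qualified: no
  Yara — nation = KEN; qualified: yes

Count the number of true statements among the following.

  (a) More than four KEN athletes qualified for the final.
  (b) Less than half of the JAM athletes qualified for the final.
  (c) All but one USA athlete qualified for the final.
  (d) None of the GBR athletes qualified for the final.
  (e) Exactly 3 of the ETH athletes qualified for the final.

4

(a) KEN: |A| = 5, |A ∩ B| = 5; needs |A ∩ B| > 4 — true.
(b) JAM: |A| = 7, |A ∩ B| = 3; needs |A ∩ B| < |A ∖ B| — true.
(c) USA: |A| = 7, |A ∩ B| = 7; needs |A ∖ B| = 1 — false.
(d) GBR: |A| = 9, |A ∩ B| = 0; needs A ∩ B = ∅ (|A ∩ B| = 0) — true.
(e) ETH: |A| = 9, |A ∩ B| = 3; needs |A ∩ B| = 3 — true.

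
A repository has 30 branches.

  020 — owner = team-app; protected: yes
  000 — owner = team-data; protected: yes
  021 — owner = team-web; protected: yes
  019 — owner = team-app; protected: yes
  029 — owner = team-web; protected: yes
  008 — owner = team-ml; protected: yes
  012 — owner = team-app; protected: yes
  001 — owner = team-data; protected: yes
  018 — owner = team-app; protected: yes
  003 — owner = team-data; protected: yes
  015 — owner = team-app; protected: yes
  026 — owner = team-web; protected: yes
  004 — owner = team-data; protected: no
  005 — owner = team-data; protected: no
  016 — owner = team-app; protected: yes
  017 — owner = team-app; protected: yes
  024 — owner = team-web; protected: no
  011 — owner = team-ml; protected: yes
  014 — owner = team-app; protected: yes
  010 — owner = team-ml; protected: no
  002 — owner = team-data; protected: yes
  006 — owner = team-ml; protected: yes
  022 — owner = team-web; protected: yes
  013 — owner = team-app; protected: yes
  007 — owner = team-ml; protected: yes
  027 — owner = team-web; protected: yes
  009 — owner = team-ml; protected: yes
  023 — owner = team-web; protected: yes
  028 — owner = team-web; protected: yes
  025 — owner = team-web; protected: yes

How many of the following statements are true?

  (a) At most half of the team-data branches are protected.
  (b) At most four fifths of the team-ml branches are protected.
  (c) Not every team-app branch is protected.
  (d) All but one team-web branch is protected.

(a) team-data: |A| = 6, |A ∩ B| = 4; needs |A ∩ B| ≤ |A ∖ B| — false.
(b) team-ml: |A| = 6, |A ∩ B| = 5; needs |A ∩ B| / |A| ≤ 4/5 — false.
(c) team-app: |A| = 9, |A ∩ B| = 9; needs A ⊄ B (|A ∖ B| ≥ 1) — false.
(d) team-web: |A| = 9, |A ∩ B| = 8; needs |A ∖ B| = 1 — true.

1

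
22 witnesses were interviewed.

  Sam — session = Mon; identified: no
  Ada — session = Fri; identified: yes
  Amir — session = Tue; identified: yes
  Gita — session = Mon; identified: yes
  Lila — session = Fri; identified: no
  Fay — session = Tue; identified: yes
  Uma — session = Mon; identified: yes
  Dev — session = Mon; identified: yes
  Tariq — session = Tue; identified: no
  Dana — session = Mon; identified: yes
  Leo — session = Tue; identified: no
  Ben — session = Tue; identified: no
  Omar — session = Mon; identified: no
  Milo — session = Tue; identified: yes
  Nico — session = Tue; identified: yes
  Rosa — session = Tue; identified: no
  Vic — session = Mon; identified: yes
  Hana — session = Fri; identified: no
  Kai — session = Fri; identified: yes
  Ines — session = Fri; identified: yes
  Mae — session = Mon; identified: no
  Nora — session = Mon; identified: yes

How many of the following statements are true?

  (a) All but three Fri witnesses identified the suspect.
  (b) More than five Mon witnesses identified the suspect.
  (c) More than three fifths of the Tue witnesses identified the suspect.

1

(a) Fri: |A| = 5, |A ∩ B| = 3; needs |A ∖ B| = 3 — false.
(b) Mon: |A| = 9, |A ∩ B| = 6; needs |A ∩ B| > 5 — true.
(c) Tue: |A| = 8, |A ∩ B| = 4; needs |A ∩ B| / |A| > 3/5 — false.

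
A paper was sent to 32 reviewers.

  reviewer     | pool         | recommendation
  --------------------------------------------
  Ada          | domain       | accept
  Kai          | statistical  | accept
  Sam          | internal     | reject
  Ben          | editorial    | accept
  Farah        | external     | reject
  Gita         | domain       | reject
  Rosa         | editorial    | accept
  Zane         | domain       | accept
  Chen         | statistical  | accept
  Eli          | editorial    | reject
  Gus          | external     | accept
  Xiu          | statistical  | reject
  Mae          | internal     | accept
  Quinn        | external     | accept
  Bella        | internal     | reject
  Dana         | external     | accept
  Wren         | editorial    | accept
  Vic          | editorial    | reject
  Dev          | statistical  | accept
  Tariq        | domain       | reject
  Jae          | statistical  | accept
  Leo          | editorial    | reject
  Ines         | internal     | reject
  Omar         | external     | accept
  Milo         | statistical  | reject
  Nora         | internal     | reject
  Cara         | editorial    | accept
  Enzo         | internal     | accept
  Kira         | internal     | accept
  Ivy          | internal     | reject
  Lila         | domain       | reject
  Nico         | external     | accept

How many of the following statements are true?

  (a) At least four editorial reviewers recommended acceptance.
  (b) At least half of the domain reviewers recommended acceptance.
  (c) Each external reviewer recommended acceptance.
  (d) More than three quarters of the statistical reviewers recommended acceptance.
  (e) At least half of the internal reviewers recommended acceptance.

1

(a) editorial: |A| = 7, |A ∩ B| = 4; needs |A ∩ B| ≥ 4 — true.
(b) domain: |A| = 5, |A ∩ B| = 2; needs |A ∩ B| ≥ |A ∖ B| — false.
(c) external: |A| = 6, |A ∩ B| = 5; needs A ⊆ B, i.e. every element of A is in B (|A ∖ B| = 0) — false.
(d) statistical: |A| = 6, |A ∩ B| = 4; needs |A ∩ B| / |A| > 3/4 — false.
(e) internal: |A| = 8, |A ∩ B| = 3; needs |A ∩ B| ≥ |A ∖ B| — false.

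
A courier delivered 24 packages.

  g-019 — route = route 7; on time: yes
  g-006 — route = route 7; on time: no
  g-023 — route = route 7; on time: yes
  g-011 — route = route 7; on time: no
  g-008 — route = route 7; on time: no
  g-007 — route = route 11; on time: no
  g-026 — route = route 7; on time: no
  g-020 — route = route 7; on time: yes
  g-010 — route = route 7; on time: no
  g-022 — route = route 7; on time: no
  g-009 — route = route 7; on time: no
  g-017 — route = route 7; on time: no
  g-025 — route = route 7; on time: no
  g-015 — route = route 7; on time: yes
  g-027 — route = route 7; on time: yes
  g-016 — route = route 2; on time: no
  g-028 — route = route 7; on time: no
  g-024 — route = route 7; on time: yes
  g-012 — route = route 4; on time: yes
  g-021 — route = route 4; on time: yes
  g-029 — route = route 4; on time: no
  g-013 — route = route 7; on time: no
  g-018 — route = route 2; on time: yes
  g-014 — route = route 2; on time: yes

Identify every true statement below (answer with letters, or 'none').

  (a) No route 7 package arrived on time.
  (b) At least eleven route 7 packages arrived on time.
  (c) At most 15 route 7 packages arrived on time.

|A| = 17, |A ∩ B| = 6, |A ∖ B| = 11.
(a) A ∩ B = ∅ (|A ∩ B| = 0): fails.
(b) |A ∩ B| ≥ 11: fails.
(c) |A ∩ B| ≤ 15: holds.

(c)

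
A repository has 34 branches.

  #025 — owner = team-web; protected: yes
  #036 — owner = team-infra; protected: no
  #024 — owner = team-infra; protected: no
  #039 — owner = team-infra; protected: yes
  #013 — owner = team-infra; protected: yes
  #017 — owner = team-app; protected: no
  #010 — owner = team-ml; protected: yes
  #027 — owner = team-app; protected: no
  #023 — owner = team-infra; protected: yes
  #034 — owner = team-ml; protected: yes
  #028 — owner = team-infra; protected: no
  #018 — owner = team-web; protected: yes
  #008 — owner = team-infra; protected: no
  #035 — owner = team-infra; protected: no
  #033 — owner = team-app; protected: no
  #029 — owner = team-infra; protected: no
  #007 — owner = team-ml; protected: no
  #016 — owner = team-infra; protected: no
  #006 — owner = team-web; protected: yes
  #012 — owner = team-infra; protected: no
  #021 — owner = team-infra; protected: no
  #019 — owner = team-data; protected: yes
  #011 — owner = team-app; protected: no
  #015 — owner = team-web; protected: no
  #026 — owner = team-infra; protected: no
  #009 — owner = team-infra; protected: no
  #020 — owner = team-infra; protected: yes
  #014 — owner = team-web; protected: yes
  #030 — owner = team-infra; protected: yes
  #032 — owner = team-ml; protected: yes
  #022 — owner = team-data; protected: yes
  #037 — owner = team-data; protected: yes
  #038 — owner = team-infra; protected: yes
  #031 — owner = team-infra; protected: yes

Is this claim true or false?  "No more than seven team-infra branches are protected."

'No more than seven team-infra branches are protected' holds iff |A ∩ B| ≤ 7.
|A| = 18, |A ∩ B| = 7, |A ∖ B| = 11.
|A ∩ B| = 7, so the statement is true.

True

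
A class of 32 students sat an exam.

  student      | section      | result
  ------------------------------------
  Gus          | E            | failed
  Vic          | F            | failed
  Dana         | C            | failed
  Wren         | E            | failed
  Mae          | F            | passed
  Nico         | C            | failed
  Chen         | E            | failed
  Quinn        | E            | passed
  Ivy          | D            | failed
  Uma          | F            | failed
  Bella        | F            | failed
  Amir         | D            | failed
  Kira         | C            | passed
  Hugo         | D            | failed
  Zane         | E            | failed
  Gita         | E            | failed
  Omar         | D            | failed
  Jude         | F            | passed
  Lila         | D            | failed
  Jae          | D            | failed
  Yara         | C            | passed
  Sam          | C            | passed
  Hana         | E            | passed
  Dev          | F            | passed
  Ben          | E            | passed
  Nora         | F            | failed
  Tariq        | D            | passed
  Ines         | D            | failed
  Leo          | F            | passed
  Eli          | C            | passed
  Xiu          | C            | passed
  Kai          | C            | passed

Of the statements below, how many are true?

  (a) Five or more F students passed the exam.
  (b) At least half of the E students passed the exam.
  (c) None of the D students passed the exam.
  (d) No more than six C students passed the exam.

(a) F: |A| = 8, |A ∩ B| = 4; needs |A ∩ B| ≥ 5 — false.
(b) E: |A| = 8, |A ∩ B| = 3; needs |A ∩ B| ≥ |A ∖ B| — false.
(c) D: |A| = 8, |A ∩ B| = 1; needs A ∩ B = ∅ (|A ∩ B| = 0) — false.
(d) C: |A| = 8, |A ∩ B| = 6; needs |A ∩ B| ≤ 6 — true.

1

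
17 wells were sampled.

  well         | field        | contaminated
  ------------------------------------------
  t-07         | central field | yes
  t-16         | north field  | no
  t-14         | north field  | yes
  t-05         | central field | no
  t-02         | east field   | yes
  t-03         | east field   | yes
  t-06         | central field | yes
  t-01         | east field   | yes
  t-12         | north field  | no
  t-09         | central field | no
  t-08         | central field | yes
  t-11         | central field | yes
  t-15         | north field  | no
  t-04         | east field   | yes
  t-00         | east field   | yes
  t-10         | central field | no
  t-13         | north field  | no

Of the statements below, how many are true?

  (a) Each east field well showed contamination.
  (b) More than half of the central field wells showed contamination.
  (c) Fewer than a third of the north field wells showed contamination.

(a) east field: |A| = 5, |A ∩ B| = 5; needs A ⊆ B, i.e. every element of A is in B (|A ∖ B| = 0) — true.
(b) central field: |A| = 7, |A ∩ B| = 4; needs |A ∩ B| > |A ∖ B| — true.
(c) north field: |A| = 5, |A ∩ B| = 1; needs |A ∩ B| / |A| < 1/3 — true.

3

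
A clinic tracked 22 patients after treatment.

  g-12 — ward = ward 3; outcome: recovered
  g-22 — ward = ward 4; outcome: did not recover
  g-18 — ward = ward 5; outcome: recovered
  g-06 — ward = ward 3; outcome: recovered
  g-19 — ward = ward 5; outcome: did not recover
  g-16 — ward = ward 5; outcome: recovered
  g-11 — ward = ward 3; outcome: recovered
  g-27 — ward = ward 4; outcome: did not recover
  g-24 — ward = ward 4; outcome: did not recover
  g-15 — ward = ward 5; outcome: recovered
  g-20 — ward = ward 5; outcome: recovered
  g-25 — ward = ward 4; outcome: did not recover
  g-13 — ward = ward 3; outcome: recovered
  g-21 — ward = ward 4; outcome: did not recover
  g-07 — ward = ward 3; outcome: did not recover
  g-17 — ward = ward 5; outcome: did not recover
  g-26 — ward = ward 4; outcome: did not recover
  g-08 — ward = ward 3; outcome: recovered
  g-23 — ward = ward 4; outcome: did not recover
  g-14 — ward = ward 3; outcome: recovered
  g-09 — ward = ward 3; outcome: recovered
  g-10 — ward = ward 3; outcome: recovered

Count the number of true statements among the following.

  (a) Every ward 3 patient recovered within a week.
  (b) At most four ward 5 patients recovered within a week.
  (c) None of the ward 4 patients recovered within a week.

(a) ward 3: |A| = 9, |A ∩ B| = 8; needs A ⊆ B, i.e. every element of A is in B (|A ∖ B| = 0) — false.
(b) ward 5: |A| = 6, |A ∩ B| = 4; needs |A ∩ B| ≤ 4 — true.
(c) ward 4: |A| = 7, |A ∩ B| = 0; needs A ∩ B = ∅ (|A ∩ B| = 0) — true.

2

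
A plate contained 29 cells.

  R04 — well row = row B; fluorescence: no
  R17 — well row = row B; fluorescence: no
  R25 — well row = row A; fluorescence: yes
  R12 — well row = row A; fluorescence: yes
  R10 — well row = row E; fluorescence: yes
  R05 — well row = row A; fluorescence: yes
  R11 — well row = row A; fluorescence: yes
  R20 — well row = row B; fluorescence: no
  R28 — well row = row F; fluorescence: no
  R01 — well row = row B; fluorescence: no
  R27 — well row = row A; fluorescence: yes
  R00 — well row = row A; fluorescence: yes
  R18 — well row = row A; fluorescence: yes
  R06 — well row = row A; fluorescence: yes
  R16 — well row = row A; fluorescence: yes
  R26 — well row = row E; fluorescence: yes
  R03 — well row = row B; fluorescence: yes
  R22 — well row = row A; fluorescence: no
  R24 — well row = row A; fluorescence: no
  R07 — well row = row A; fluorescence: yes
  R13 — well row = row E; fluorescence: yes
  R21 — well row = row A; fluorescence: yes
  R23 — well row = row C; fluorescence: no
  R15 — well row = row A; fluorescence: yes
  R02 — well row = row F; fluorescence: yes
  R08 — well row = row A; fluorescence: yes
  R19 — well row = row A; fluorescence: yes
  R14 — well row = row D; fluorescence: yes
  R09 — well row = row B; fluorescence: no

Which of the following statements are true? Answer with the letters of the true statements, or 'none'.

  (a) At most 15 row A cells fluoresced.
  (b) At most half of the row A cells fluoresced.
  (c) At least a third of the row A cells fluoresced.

|A| = 16, |A ∩ B| = 14, |A ∖ B| = 2.
(a) |A ∩ B| ≤ 15: holds.
(b) |A ∩ B| ≤ |A ∖ B|: fails.
(c) |A ∩ B| / |A| ≥ 1/3: holds.

(a), (c)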